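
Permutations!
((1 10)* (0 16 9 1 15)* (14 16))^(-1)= (0 15 10 1 9 16 14)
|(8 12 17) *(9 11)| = |(8 12 17)(9 11)| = 6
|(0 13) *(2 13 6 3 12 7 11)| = 8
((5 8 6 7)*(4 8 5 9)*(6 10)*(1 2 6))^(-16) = ((1 2 6 7 9 4 8 10))^(-16) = (10)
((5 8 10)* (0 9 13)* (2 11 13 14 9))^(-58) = (14)(0 11)(2 13)(5 10 8)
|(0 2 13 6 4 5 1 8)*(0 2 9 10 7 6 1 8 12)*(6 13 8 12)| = |(0 9 10 7 13 1 6 4 5 12)(2 8)| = 10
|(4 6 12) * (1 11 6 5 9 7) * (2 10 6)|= 10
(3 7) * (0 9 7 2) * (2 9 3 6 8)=(0 3 9 7 6 8 2)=[3, 1, 0, 9, 4, 5, 8, 6, 2, 7]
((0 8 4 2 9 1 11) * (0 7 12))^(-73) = ((0 8 4 2 9 1 11 7 12))^(-73) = (0 12 7 11 1 9 2 4 8)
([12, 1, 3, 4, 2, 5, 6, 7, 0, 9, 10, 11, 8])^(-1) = (0 8 12)(2 4 3)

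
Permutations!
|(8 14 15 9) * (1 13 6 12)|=4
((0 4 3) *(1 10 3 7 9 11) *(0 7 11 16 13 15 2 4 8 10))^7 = ((0 8 10 3 7 9 16 13 15 2 4 11 1))^7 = (0 13 8 15 10 2 3 4 7 11 9 1 16)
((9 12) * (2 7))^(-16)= ((2 7)(9 12))^(-16)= (12)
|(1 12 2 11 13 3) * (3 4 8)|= 8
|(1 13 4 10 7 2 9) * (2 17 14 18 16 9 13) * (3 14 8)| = |(1 2 13 4 10 7 17 8 3 14 18 16 9)| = 13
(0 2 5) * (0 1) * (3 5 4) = (0 2 4 3 5 1) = [2, 0, 4, 5, 3, 1]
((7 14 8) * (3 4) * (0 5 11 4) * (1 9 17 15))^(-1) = (0 3 4 11 5)(1 15 17 9)(7 8 14)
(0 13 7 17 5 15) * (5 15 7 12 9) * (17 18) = [13, 1, 2, 3, 4, 7, 6, 18, 8, 5, 10, 11, 9, 12, 14, 0, 16, 15, 17] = (0 13 12 9 5 7 18 17 15)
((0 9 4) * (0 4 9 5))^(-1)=((9)(0 5))^(-1)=(9)(0 5)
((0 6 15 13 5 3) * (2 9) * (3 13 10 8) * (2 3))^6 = (0 9 8 15)(2 10 6 3) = ((0 6 15 10 8 2 9 3)(5 13))^6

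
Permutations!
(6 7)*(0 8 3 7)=(0 8 3 7 6)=[8, 1, 2, 7, 4, 5, 0, 6, 3]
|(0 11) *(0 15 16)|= 4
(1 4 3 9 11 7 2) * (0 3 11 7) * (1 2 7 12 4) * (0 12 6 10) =[3, 1, 2, 9, 11, 5, 10, 7, 8, 6, 0, 12, 4] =(0 3 9 6 10)(4 11 12)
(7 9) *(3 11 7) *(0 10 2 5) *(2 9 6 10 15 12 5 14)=(0 15 12 5)(2 14)(3 11 7 6 10 9)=[15, 1, 14, 11, 4, 0, 10, 6, 8, 3, 9, 7, 5, 13, 2, 12]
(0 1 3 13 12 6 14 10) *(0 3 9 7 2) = (0 1 9 7 2)(3 13 12 6 14 10) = [1, 9, 0, 13, 4, 5, 14, 2, 8, 7, 3, 11, 6, 12, 10]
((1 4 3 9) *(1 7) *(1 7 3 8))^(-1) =(1 8 4)(3 9)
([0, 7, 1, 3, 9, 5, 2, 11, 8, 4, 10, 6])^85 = (11)(4 9)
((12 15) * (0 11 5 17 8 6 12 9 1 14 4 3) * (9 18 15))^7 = (0 9 5 14 8 3 12 11 1 17 4 6)(15 18)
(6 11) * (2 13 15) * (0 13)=(0 13 15 2)(6 11)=[13, 1, 0, 3, 4, 5, 11, 7, 8, 9, 10, 6, 12, 15, 14, 2]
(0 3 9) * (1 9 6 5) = [3, 9, 2, 6, 4, 1, 5, 7, 8, 0] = (0 3 6 5 1 9)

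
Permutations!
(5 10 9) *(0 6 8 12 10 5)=(0 6 8 12 10 9)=[6, 1, 2, 3, 4, 5, 8, 7, 12, 0, 9, 11, 10]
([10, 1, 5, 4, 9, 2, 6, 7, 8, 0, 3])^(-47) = (0 4 10 9 3)(2 5)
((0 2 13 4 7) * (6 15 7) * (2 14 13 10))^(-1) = ((0 14 13 4 6 15 7)(2 10))^(-1) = (0 7 15 6 4 13 14)(2 10)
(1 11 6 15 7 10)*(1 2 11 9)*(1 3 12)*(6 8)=[0, 9, 11, 12, 4, 5, 15, 10, 6, 3, 2, 8, 1, 13, 14, 7]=(1 9 3 12)(2 11 8 6 15 7 10)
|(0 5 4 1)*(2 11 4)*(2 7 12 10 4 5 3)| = 10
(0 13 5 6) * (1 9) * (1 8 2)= (0 13 5 6)(1 9 8 2)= [13, 9, 1, 3, 4, 6, 0, 7, 2, 8, 10, 11, 12, 5]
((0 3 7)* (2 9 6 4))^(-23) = ((0 3 7)(2 9 6 4))^(-23) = (0 3 7)(2 9 6 4)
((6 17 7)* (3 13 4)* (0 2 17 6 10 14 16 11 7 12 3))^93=(0 17 3 4 2 12 13)(7 16 10 11 14)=((0 2 17 12 3 13 4)(7 10 14 16 11))^93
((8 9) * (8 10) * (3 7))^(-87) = (10)(3 7)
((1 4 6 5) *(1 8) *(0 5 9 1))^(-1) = ((0 5 8)(1 4 6 9))^(-1) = (0 8 5)(1 9 6 4)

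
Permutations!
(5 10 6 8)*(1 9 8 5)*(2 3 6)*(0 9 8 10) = (0 9 10 2 3 6 5)(1 8) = [9, 8, 3, 6, 4, 0, 5, 7, 1, 10, 2]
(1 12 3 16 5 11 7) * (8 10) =(1 12 3 16 5 11 7)(8 10) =[0, 12, 2, 16, 4, 11, 6, 1, 10, 9, 8, 7, 3, 13, 14, 15, 5]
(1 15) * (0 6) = [6, 15, 2, 3, 4, 5, 0, 7, 8, 9, 10, 11, 12, 13, 14, 1] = (0 6)(1 15)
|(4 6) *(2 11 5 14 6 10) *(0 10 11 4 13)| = |(0 10 2 4 11 5 14 6 13)| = 9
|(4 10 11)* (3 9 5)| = 3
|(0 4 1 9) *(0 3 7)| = 6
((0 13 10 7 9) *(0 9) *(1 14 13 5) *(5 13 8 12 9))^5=((0 13 10 7)(1 14 8 12 9 5))^5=(0 13 10 7)(1 5 9 12 8 14)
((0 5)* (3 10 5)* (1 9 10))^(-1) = ((0 3 1 9 10 5))^(-1) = (0 5 10 9 1 3)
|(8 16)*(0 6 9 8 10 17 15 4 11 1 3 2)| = |(0 6 9 8 16 10 17 15 4 11 1 3 2)| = 13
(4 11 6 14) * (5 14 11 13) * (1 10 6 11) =(1 10 6)(4 13 5 14) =[0, 10, 2, 3, 13, 14, 1, 7, 8, 9, 6, 11, 12, 5, 4]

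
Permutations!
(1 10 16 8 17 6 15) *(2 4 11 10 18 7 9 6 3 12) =(1 18 7 9 6 15)(2 4 11 10 16 8 17 3 12) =[0, 18, 4, 12, 11, 5, 15, 9, 17, 6, 16, 10, 2, 13, 14, 1, 8, 3, 7]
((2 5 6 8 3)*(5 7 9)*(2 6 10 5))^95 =((2 7 9)(3 6 8)(5 10))^95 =(2 9 7)(3 8 6)(5 10)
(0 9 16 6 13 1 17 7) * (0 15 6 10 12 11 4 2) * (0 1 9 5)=(0 5)(1 17 7 15 6 13 9 16 10 12 11 4 2)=[5, 17, 1, 3, 2, 0, 13, 15, 8, 16, 12, 4, 11, 9, 14, 6, 10, 7]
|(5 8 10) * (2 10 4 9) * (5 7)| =7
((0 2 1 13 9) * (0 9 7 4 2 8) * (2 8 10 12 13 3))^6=(0 8 4 7 13 12 10)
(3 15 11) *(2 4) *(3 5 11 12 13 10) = [0, 1, 4, 15, 2, 11, 6, 7, 8, 9, 3, 5, 13, 10, 14, 12] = (2 4)(3 15 12 13 10)(5 11)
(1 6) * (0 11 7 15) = [11, 6, 2, 3, 4, 5, 1, 15, 8, 9, 10, 7, 12, 13, 14, 0] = (0 11 7 15)(1 6)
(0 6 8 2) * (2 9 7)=(0 6 8 9 7 2)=[6, 1, 0, 3, 4, 5, 8, 2, 9, 7]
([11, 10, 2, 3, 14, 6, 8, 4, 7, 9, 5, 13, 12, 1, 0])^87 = [14, 13, 2, 3, 7, 10, 5, 8, 6, 9, 1, 0, 12, 11, 4]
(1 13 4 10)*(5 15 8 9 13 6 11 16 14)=(1 6 11 16 14 5 15 8 9 13 4 10)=[0, 6, 2, 3, 10, 15, 11, 7, 9, 13, 1, 16, 12, 4, 5, 8, 14]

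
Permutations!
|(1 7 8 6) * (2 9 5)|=12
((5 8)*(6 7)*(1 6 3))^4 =(8)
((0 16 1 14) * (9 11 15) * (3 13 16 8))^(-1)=(0 14 1 16 13 3 8)(9 15 11)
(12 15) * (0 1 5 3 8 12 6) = [1, 5, 2, 8, 4, 3, 0, 7, 12, 9, 10, 11, 15, 13, 14, 6] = (0 1 5 3 8 12 15 6)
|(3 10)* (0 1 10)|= |(0 1 10 3)|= 4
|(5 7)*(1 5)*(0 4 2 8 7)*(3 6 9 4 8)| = 5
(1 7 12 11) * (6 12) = (1 7 6 12 11) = [0, 7, 2, 3, 4, 5, 12, 6, 8, 9, 10, 1, 11]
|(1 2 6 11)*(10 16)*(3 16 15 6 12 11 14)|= 12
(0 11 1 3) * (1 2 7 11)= (0 1 3)(2 7 11)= [1, 3, 7, 0, 4, 5, 6, 11, 8, 9, 10, 2]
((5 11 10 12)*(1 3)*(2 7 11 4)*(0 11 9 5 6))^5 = (12)(1 3)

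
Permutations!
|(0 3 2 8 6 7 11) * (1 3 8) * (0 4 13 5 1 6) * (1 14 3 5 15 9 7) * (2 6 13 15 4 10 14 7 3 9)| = 36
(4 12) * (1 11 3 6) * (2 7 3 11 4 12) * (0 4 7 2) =[4, 7, 2, 6, 0, 5, 1, 3, 8, 9, 10, 11, 12] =(12)(0 4)(1 7 3 6)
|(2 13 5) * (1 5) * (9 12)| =4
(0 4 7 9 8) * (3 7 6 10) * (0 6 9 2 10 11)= (0 4 9 8 6 11)(2 10 3 7)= [4, 1, 10, 7, 9, 5, 11, 2, 6, 8, 3, 0]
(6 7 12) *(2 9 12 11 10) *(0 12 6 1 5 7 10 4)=(0 12 1 5 7 11 4)(2 9 6 10)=[12, 5, 9, 3, 0, 7, 10, 11, 8, 6, 2, 4, 1]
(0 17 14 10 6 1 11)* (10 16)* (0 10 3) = [17, 11, 2, 0, 4, 5, 1, 7, 8, 9, 6, 10, 12, 13, 16, 15, 3, 14] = (0 17 14 16 3)(1 11 10 6)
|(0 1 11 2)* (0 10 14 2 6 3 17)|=6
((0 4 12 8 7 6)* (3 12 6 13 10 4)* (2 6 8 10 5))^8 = (0 5 8 12 6 13 4 3 2 7 10) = ((0 3 12 10 4 8 7 13 5 2 6))^8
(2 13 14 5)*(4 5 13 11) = (2 11 4 5)(13 14) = [0, 1, 11, 3, 5, 2, 6, 7, 8, 9, 10, 4, 12, 14, 13]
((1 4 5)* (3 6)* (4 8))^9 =(1 8 4 5)(3 6) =((1 8 4 5)(3 6))^9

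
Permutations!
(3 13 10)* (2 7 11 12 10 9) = (2 7 11 12 10 3 13 9) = [0, 1, 7, 13, 4, 5, 6, 11, 8, 2, 3, 12, 10, 9]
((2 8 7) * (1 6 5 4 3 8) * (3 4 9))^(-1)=((1 6 5 9 3 8 7 2))^(-1)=(1 2 7 8 3 9 5 6)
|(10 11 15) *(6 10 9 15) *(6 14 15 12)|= |(6 10 11 14 15 9 12)|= 7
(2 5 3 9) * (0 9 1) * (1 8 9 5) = (0 5 3 8 9 2 1) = [5, 0, 1, 8, 4, 3, 6, 7, 9, 2]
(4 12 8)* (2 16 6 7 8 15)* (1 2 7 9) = (1 2 16 6 9)(4 12 15 7 8) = [0, 2, 16, 3, 12, 5, 9, 8, 4, 1, 10, 11, 15, 13, 14, 7, 6]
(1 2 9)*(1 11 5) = (1 2 9 11 5) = [0, 2, 9, 3, 4, 1, 6, 7, 8, 11, 10, 5]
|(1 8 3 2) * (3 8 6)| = 4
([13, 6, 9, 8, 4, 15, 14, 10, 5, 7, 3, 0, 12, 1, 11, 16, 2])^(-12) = [0, 1, 5, 9, 4, 10, 6, 16, 7, 15, 2, 11, 12, 13, 14, 3, 8]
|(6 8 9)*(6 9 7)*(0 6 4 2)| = |(9)(0 6 8 7 4 2)| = 6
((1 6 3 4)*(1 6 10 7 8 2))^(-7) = (1 8 10 2 7)(3 6 4)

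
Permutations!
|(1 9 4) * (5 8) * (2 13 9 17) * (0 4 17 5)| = 20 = |(0 4 1 5 8)(2 13 9 17)|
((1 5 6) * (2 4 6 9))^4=(1 4 9)(2 5 6)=((1 5 9 2 4 6))^4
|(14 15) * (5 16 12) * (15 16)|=|(5 15 14 16 12)|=5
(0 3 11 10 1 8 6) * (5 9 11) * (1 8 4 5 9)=[3, 4, 2, 9, 5, 1, 0, 7, 6, 11, 8, 10]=(0 3 9 11 10 8 6)(1 4 5)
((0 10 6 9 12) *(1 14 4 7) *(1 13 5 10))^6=((0 1 14 4 7 13 5 10 6 9 12))^6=(0 5 1 10 14 6 4 9 7 12 13)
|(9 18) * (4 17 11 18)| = 5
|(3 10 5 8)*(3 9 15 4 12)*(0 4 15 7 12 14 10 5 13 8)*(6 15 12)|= 13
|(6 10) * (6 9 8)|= 4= |(6 10 9 8)|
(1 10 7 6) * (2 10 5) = (1 5 2 10 7 6) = [0, 5, 10, 3, 4, 2, 1, 6, 8, 9, 7]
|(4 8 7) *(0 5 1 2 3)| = |(0 5 1 2 3)(4 8 7)| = 15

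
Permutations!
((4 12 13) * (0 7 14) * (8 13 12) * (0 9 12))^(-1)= (0 12 9 14 7)(4 13 8)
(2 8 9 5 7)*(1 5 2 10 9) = (1 5 7 10 9 2 8) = [0, 5, 8, 3, 4, 7, 6, 10, 1, 2, 9]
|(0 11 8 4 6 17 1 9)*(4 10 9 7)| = |(0 11 8 10 9)(1 7 4 6 17)| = 5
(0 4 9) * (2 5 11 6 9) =(0 4 2 5 11 6 9) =[4, 1, 5, 3, 2, 11, 9, 7, 8, 0, 10, 6]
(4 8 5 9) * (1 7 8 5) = [0, 7, 2, 3, 5, 9, 6, 8, 1, 4] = (1 7 8)(4 5 9)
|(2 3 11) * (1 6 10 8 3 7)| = 8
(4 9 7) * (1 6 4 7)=(1 6 4 9)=[0, 6, 2, 3, 9, 5, 4, 7, 8, 1]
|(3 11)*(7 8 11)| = 4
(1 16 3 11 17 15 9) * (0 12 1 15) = (0 12 1 16 3 11 17)(9 15) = [12, 16, 2, 11, 4, 5, 6, 7, 8, 15, 10, 17, 1, 13, 14, 9, 3, 0]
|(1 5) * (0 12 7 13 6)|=10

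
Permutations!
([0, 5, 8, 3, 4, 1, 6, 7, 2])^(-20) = [0, 1, 2, 3, 4, 5, 6, 7, 8]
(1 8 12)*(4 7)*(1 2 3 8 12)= [0, 12, 3, 8, 7, 5, 6, 4, 1, 9, 10, 11, 2]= (1 12 2 3 8)(4 7)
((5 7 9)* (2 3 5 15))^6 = (15) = ((2 3 5 7 9 15))^6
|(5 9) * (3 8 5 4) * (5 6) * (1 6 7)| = |(1 6 5 9 4 3 8 7)| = 8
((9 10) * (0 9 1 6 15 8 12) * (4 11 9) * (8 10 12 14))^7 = ((0 4 11 9 12)(1 6 15 10)(8 14))^7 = (0 11 12 4 9)(1 10 15 6)(8 14)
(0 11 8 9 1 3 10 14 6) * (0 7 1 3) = (0 11 8 9 3 10 14 6 7 1) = [11, 0, 2, 10, 4, 5, 7, 1, 9, 3, 14, 8, 12, 13, 6]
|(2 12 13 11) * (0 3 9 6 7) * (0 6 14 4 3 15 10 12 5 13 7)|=|(0 15 10 12 7 6)(2 5 13 11)(3 9 14 4)|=12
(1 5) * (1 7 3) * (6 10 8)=(1 5 7 3)(6 10 8)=[0, 5, 2, 1, 4, 7, 10, 3, 6, 9, 8]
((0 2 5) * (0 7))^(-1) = ((0 2 5 7))^(-1) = (0 7 5 2)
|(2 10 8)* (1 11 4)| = 3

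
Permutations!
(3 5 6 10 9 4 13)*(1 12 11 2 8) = (1 12 11 2 8)(3 5 6 10 9 4 13) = [0, 12, 8, 5, 13, 6, 10, 7, 1, 4, 9, 2, 11, 3]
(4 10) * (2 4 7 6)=(2 4 10 7 6)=[0, 1, 4, 3, 10, 5, 2, 6, 8, 9, 7]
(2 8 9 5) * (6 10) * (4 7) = (2 8 9 5)(4 7)(6 10) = [0, 1, 8, 3, 7, 2, 10, 4, 9, 5, 6]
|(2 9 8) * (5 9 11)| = |(2 11 5 9 8)| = 5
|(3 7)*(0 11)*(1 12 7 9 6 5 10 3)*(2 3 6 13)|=12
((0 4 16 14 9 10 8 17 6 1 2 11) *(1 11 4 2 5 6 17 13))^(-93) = (17)(0 6 1 8 9 16 2 11 5 13 10 14 4)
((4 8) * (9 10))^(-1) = (4 8)(9 10)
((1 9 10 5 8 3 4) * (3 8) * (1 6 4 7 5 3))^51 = ((1 9 10 3 7 5)(4 6))^51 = (1 3)(4 6)(5 10)(7 9)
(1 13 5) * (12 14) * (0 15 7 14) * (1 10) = [15, 13, 2, 3, 4, 10, 6, 14, 8, 9, 1, 11, 0, 5, 12, 7] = (0 15 7 14 12)(1 13 5 10)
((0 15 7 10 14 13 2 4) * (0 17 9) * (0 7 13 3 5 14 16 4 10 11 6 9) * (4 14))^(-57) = (0 4 3 16 2 15 17 5 14 10 13)(6 11 7 9)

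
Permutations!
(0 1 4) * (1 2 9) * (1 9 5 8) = (9)(0 2 5 8 1 4) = [2, 4, 5, 3, 0, 8, 6, 7, 1, 9]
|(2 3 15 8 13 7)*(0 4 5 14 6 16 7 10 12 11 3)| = 56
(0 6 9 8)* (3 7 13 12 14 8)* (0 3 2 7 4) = (0 6 9 2 7 13 12 14 8 3 4) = [6, 1, 7, 4, 0, 5, 9, 13, 3, 2, 10, 11, 14, 12, 8]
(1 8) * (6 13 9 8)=[0, 6, 2, 3, 4, 5, 13, 7, 1, 8, 10, 11, 12, 9]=(1 6 13 9 8)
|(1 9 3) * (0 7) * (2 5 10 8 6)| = 30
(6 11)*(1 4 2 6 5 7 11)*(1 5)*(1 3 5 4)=(2 6 4)(3 5 7 11)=[0, 1, 6, 5, 2, 7, 4, 11, 8, 9, 10, 3]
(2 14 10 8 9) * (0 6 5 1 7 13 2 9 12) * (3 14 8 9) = (0 6 5 1 7 13 2 8 12)(3 14 10 9) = [6, 7, 8, 14, 4, 1, 5, 13, 12, 3, 9, 11, 0, 2, 10]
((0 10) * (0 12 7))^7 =(0 7 12 10) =((0 10 12 7))^7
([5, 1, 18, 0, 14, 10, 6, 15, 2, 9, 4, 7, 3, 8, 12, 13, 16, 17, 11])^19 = (0 12 4 5 3 14 10)(2 13 7 18 8 15 11)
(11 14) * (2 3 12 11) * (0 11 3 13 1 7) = (0 11 14 2 13 1 7)(3 12) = [11, 7, 13, 12, 4, 5, 6, 0, 8, 9, 10, 14, 3, 1, 2]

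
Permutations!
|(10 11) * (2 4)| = 2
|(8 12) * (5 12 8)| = |(5 12)| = 2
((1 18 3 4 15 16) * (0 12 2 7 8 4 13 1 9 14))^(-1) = (0 14 9 16 15 4 8 7 2 12)(1 13 3 18)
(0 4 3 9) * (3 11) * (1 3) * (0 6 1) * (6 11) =(0 4 6 1 3 9 11) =[4, 3, 2, 9, 6, 5, 1, 7, 8, 11, 10, 0]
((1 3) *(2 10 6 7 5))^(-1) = ((1 3)(2 10 6 7 5))^(-1) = (1 3)(2 5 7 6 10)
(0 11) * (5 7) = (0 11)(5 7) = [11, 1, 2, 3, 4, 7, 6, 5, 8, 9, 10, 0]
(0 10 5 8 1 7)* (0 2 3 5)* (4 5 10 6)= [6, 7, 3, 10, 5, 8, 4, 2, 1, 9, 0]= (0 6 4 5 8 1 7 2 3 10)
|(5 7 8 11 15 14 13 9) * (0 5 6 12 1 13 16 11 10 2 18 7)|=|(0 5)(1 13 9 6 12)(2 18 7 8 10)(11 15 14 16)|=20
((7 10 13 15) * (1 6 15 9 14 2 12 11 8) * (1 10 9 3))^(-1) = ((1 6 15 7 9 14 2 12 11 8 10 13 3))^(-1) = (1 3 13 10 8 11 12 2 14 9 7 15 6)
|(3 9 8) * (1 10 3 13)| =6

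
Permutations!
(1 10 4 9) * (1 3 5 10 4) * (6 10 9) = [0, 4, 2, 5, 6, 9, 10, 7, 8, 3, 1] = (1 4 6 10)(3 5 9)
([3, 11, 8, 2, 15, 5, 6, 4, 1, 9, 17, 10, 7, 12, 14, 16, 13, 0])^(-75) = (0 11 2 17 1 3 10 8)(4 13)(7 16)(12 15)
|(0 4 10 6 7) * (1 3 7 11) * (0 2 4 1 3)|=14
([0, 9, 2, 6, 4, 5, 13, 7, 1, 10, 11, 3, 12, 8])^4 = (1 3)(6 9)(8 11)(10 13)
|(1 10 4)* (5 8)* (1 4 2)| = 6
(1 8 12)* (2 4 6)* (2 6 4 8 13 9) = (1 13 9 2 8 12) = [0, 13, 8, 3, 4, 5, 6, 7, 12, 2, 10, 11, 1, 9]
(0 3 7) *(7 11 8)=[3, 1, 2, 11, 4, 5, 6, 0, 7, 9, 10, 8]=(0 3 11 8 7)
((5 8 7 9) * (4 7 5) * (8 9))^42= ((4 7 8 5 9))^42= (4 8 9 7 5)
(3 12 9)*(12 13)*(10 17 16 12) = (3 13 10 17 16 12 9) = [0, 1, 2, 13, 4, 5, 6, 7, 8, 3, 17, 11, 9, 10, 14, 15, 12, 16]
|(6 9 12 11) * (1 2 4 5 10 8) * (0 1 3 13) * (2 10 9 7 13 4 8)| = 14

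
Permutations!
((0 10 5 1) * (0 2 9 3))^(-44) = (0 9 1 10 3 2 5)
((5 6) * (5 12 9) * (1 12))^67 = (1 9 6 12 5) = ((1 12 9 5 6))^67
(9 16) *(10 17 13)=(9 16)(10 17 13)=[0, 1, 2, 3, 4, 5, 6, 7, 8, 16, 17, 11, 12, 10, 14, 15, 9, 13]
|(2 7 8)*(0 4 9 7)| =|(0 4 9 7 8 2)| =6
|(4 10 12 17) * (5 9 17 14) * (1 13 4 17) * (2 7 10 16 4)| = 18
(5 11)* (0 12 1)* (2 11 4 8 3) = (0 12 1)(2 11 5 4 8 3) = [12, 0, 11, 2, 8, 4, 6, 7, 3, 9, 10, 5, 1]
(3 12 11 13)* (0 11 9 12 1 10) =(0 11 13 3 1 10)(9 12) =[11, 10, 2, 1, 4, 5, 6, 7, 8, 12, 0, 13, 9, 3]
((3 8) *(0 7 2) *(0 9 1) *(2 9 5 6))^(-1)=((0 7 9 1)(2 5 6)(3 8))^(-1)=(0 1 9 7)(2 6 5)(3 8)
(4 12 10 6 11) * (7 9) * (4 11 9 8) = (4 12 10 6 9 7 8) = [0, 1, 2, 3, 12, 5, 9, 8, 4, 7, 6, 11, 10]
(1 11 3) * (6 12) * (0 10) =[10, 11, 2, 1, 4, 5, 12, 7, 8, 9, 0, 3, 6] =(0 10)(1 11 3)(6 12)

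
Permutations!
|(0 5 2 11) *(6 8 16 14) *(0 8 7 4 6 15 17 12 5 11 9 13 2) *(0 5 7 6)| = 30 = |(0 11 8 16 14 15 17 12 7 4)(2 9 13)|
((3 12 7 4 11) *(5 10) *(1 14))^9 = ((1 14)(3 12 7 4 11)(5 10))^9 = (1 14)(3 11 4 7 12)(5 10)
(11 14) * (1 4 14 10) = (1 4 14 11 10) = [0, 4, 2, 3, 14, 5, 6, 7, 8, 9, 1, 10, 12, 13, 11]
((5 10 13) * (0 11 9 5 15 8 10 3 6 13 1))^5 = ((0 11 9 5 3 6 13 15 8 10 1))^5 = (0 6 1 3 10 5 8 9 15 11 13)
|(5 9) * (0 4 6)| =|(0 4 6)(5 9)| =6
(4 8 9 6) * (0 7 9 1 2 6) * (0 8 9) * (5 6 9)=(0 7)(1 2 9 8)(4 5 6)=[7, 2, 9, 3, 5, 6, 4, 0, 1, 8]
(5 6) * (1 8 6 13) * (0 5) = (0 5 13 1 8 6) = [5, 8, 2, 3, 4, 13, 0, 7, 6, 9, 10, 11, 12, 1]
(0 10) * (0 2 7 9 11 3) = [10, 1, 7, 0, 4, 5, 6, 9, 8, 11, 2, 3] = (0 10 2 7 9 11 3)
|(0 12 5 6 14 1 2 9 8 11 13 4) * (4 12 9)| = |(0 9 8 11 13 12 5 6 14 1 2 4)| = 12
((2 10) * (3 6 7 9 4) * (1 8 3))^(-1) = ((1 8 3 6 7 9 4)(2 10))^(-1) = (1 4 9 7 6 3 8)(2 10)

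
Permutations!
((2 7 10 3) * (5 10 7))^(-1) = ((2 5 10 3))^(-1) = (2 3 10 5)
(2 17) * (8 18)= (2 17)(8 18)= [0, 1, 17, 3, 4, 5, 6, 7, 18, 9, 10, 11, 12, 13, 14, 15, 16, 2, 8]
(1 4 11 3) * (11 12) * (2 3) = (1 4 12 11 2 3) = [0, 4, 3, 1, 12, 5, 6, 7, 8, 9, 10, 2, 11]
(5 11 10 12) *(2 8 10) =(2 8 10 12 5 11) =[0, 1, 8, 3, 4, 11, 6, 7, 10, 9, 12, 2, 5]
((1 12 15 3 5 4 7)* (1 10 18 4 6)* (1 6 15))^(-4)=((1 12)(3 5 15)(4 7 10 18))^(-4)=(18)(3 15 5)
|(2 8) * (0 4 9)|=|(0 4 9)(2 8)|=6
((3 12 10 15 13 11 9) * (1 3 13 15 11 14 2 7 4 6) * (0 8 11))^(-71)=(15)(0 10 12 3 1 6 4 7 2 14 13 9 11 8)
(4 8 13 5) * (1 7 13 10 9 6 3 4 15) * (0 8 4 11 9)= (0 8 10)(1 7 13 5 15)(3 11 9 6)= [8, 7, 2, 11, 4, 15, 3, 13, 10, 6, 0, 9, 12, 5, 14, 1]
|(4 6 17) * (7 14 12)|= |(4 6 17)(7 14 12)|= 3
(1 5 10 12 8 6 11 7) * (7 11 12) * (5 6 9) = [0, 6, 2, 3, 4, 10, 12, 1, 9, 5, 7, 11, 8] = (1 6 12 8 9 5 10 7)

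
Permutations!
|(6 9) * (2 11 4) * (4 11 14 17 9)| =6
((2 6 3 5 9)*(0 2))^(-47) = (0 2 6 3 5 9)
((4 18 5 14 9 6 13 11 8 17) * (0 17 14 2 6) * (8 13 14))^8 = (0 9 14 6 2 5 18 4 17)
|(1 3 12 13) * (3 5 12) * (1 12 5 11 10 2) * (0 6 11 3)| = 14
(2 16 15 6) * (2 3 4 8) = (2 16 15 6 3 4 8) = [0, 1, 16, 4, 8, 5, 3, 7, 2, 9, 10, 11, 12, 13, 14, 6, 15]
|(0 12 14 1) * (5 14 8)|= |(0 12 8 5 14 1)|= 6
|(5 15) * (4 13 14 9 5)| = |(4 13 14 9 5 15)| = 6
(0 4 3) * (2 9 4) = (0 2 9 4 3) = [2, 1, 9, 0, 3, 5, 6, 7, 8, 4]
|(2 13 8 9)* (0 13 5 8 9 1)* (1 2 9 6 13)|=6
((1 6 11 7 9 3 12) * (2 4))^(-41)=((1 6 11 7 9 3 12)(2 4))^(-41)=(1 6 11 7 9 3 12)(2 4)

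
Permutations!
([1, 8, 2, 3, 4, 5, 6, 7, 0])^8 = (0 8 1)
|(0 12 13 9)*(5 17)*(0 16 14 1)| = |(0 12 13 9 16 14 1)(5 17)| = 14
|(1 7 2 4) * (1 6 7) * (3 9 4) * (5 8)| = |(2 3 9 4 6 7)(5 8)| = 6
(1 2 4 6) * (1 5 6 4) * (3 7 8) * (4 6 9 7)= (1 2)(3 4 6 5 9 7 8)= [0, 2, 1, 4, 6, 9, 5, 8, 3, 7]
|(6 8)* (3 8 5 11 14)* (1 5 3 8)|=7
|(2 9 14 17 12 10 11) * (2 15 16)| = 9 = |(2 9 14 17 12 10 11 15 16)|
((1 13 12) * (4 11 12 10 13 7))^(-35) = ((1 7 4 11 12)(10 13))^(-35) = (10 13)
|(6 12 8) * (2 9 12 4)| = |(2 9 12 8 6 4)| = 6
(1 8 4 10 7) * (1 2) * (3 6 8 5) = (1 5 3 6 8 4 10 7 2) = [0, 5, 1, 6, 10, 3, 8, 2, 4, 9, 7]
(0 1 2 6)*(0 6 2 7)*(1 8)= [8, 7, 2, 3, 4, 5, 6, 0, 1]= (0 8 1 7)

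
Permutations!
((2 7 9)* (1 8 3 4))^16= (2 7 9)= ((1 8 3 4)(2 7 9))^16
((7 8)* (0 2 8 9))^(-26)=(0 9 7 8 2)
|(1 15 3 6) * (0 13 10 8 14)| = 20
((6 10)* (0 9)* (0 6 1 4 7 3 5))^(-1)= ((0 9 6 10 1 4 7 3 5))^(-1)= (0 5 3 7 4 1 10 6 9)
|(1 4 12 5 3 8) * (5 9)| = 7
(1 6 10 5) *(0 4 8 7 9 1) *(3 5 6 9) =[4, 9, 2, 5, 8, 0, 10, 3, 7, 1, 6] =(0 4 8 7 3 5)(1 9)(6 10)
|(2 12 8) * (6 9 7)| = 3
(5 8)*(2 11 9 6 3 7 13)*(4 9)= (2 11 4 9 6 3 7 13)(5 8)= [0, 1, 11, 7, 9, 8, 3, 13, 5, 6, 10, 4, 12, 2]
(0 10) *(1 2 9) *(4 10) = (0 4 10)(1 2 9) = [4, 2, 9, 3, 10, 5, 6, 7, 8, 1, 0]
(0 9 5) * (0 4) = [9, 1, 2, 3, 0, 4, 6, 7, 8, 5] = (0 9 5 4)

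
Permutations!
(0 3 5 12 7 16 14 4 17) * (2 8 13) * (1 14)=[3, 14, 8, 5, 17, 12, 6, 16, 13, 9, 10, 11, 7, 2, 4, 15, 1, 0]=(0 3 5 12 7 16 1 14 4 17)(2 8 13)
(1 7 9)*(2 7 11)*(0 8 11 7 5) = (0 8 11 2 5)(1 7 9) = [8, 7, 5, 3, 4, 0, 6, 9, 11, 1, 10, 2]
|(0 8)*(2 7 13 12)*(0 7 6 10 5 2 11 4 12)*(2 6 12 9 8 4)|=|(0 4 9 8 7 13)(2 12 11)(5 6 10)|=6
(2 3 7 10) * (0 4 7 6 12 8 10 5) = (0 4 7 5)(2 3 6 12 8 10) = [4, 1, 3, 6, 7, 0, 12, 5, 10, 9, 2, 11, 8]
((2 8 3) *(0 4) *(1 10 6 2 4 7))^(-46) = ((0 7 1 10 6 2 8 3 4))^(-46) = (0 4 3 8 2 6 10 1 7)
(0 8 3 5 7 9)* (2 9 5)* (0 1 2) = (0 8 3)(1 2 9)(5 7) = [8, 2, 9, 0, 4, 7, 6, 5, 3, 1]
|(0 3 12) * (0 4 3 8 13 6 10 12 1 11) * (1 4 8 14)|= 20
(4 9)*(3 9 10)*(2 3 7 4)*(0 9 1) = (0 9 2 3 1)(4 10 7) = [9, 0, 3, 1, 10, 5, 6, 4, 8, 2, 7]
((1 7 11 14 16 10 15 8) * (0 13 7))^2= ((0 13 7 11 14 16 10 15 8 1))^2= (0 7 14 10 8)(1 13 11 16 15)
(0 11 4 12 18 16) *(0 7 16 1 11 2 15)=(0 2 15)(1 11 4 12 18)(7 16)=[2, 11, 15, 3, 12, 5, 6, 16, 8, 9, 10, 4, 18, 13, 14, 0, 7, 17, 1]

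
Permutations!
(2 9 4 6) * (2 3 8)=(2 9 4 6 3 8)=[0, 1, 9, 8, 6, 5, 3, 7, 2, 4]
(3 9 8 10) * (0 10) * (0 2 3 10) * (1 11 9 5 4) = (1 11 9 8 2 3 5 4) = [0, 11, 3, 5, 1, 4, 6, 7, 2, 8, 10, 9]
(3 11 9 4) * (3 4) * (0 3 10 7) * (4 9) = (0 3 11 4 9 10 7) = [3, 1, 2, 11, 9, 5, 6, 0, 8, 10, 7, 4]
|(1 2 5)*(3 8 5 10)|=6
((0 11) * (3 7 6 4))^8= (11)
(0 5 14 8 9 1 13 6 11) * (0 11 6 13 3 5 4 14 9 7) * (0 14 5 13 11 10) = (0 4 5 9 1 3 13 11 10)(7 14 8) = [4, 3, 2, 13, 5, 9, 6, 14, 7, 1, 0, 10, 12, 11, 8]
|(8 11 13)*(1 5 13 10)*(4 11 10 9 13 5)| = 7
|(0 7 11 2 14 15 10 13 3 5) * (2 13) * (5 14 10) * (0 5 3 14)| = |(0 7 11 13 14 15 3)(2 10)| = 14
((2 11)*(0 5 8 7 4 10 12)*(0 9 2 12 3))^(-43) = (0 3 10 4 7 8 5)(2 11 12 9)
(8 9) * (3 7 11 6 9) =(3 7 11 6 9 8) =[0, 1, 2, 7, 4, 5, 9, 11, 3, 8, 10, 6]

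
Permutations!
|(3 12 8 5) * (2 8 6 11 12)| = 12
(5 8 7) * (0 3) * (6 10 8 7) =[3, 1, 2, 0, 4, 7, 10, 5, 6, 9, 8] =(0 3)(5 7)(6 10 8)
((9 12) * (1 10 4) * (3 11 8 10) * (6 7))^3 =((1 3 11 8 10 4)(6 7)(9 12))^3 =(1 8)(3 10)(4 11)(6 7)(9 12)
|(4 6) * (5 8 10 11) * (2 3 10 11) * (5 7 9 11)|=6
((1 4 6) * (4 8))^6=((1 8 4 6))^6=(1 4)(6 8)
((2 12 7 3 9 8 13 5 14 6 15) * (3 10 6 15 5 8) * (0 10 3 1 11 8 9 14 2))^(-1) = (0 15 14 3 7 12 2 5 6 10)(1 9 13 8 11)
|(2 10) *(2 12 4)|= |(2 10 12 4)|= 4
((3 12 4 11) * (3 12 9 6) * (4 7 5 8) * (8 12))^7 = (3 9 6)(4 11 8)(5 12 7)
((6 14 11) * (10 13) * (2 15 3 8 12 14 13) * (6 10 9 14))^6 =((2 15 3 8 12 6 13 9 14 11 10))^6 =(2 13 15 9 3 14 8 11 12 10 6)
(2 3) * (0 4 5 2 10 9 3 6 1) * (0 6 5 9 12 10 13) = (0 4 9 3 13)(1 6)(2 5)(10 12) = [4, 6, 5, 13, 9, 2, 1, 7, 8, 3, 12, 11, 10, 0]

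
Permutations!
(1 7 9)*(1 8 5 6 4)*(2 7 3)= [0, 3, 7, 2, 1, 6, 4, 9, 5, 8]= (1 3 2 7 9 8 5 6 4)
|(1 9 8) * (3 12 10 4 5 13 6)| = 21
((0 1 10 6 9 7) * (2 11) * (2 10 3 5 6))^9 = (11)(0 3 6 7 1 5 9) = ((0 1 3 5 6 9 7)(2 11 10))^9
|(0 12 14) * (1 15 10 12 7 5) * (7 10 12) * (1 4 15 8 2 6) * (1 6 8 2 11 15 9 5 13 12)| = 30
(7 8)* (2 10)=(2 10)(7 8)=[0, 1, 10, 3, 4, 5, 6, 8, 7, 9, 2]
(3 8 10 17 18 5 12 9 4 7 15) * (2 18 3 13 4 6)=(2 18 5 12 9 6)(3 8 10 17)(4 7 15 13)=[0, 1, 18, 8, 7, 12, 2, 15, 10, 6, 17, 11, 9, 4, 14, 13, 16, 3, 5]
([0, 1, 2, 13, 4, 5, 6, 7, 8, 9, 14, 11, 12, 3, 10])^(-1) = [0, 1, 2, 13, 4, 5, 6, 7, 8, 9, 14, 11, 12, 3, 10]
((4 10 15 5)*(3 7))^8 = ((3 7)(4 10 15 5))^8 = (15)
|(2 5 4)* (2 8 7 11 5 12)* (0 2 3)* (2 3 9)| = |(0 3)(2 12 9)(4 8 7 11 5)| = 30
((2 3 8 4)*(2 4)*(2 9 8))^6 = ((2 3)(8 9))^6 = (9)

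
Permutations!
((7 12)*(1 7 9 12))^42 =(12)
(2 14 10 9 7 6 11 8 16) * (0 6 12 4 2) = (0 6 11 8 16)(2 14 10 9 7 12 4) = [6, 1, 14, 3, 2, 5, 11, 12, 16, 7, 9, 8, 4, 13, 10, 15, 0]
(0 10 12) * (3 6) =(0 10 12)(3 6) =[10, 1, 2, 6, 4, 5, 3, 7, 8, 9, 12, 11, 0]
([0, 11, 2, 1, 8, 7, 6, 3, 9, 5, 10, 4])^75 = (1 8 7 11 9 3 4 5)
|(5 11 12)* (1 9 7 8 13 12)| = 8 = |(1 9 7 8 13 12 5 11)|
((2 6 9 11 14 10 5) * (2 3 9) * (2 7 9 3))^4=((2 6 7 9 11 14 10 5))^4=(2 11)(5 9)(6 14)(7 10)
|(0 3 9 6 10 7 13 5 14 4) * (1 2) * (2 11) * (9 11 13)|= |(0 3 11 2 1 13 5 14 4)(6 10 7 9)|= 36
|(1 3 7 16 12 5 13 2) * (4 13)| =9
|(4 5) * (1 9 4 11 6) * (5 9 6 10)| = 6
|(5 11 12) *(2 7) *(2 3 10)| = 12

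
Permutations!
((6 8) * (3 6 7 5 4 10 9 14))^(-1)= (3 14 9 10 4 5 7 8 6)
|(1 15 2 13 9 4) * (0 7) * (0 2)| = |(0 7 2 13 9 4 1 15)| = 8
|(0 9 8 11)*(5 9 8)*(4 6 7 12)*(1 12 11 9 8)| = 21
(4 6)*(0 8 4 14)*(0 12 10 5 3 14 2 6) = (0 8 4)(2 6)(3 14 12 10 5) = [8, 1, 6, 14, 0, 3, 2, 7, 4, 9, 5, 11, 10, 13, 12]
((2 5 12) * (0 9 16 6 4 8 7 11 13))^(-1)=(0 13 11 7 8 4 6 16 9)(2 12 5)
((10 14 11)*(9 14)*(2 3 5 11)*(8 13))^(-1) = (2 14 9 10 11 5 3)(8 13)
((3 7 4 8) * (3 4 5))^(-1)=((3 7 5)(4 8))^(-1)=(3 5 7)(4 8)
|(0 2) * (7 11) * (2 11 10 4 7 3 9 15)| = |(0 11 3 9 15 2)(4 7 10)| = 6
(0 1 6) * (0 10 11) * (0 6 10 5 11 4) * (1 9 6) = (0 9 6 5 11 1 10 4) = [9, 10, 2, 3, 0, 11, 5, 7, 8, 6, 4, 1]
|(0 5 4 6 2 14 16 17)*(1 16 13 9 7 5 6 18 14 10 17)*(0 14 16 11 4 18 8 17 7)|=|(0 6 2 10 7 5 18 16 1 11 4 8 17 14 13 9)|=16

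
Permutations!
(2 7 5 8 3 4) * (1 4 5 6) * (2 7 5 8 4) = (1 2 5 4 7 6)(3 8) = [0, 2, 5, 8, 7, 4, 1, 6, 3]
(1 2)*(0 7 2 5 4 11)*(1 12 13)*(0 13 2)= [7, 5, 12, 3, 11, 4, 6, 0, 8, 9, 10, 13, 2, 1]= (0 7)(1 5 4 11 13)(2 12)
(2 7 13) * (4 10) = (2 7 13)(4 10) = [0, 1, 7, 3, 10, 5, 6, 13, 8, 9, 4, 11, 12, 2]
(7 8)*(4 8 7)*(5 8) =(4 5 8) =[0, 1, 2, 3, 5, 8, 6, 7, 4]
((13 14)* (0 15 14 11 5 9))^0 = ((0 15 14 13 11 5 9))^0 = (15)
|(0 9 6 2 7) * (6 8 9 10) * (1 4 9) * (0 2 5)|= |(0 10 6 5)(1 4 9 8)(2 7)|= 4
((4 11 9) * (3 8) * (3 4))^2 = ((3 8 4 11 9))^2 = (3 4 9 8 11)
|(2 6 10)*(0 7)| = 6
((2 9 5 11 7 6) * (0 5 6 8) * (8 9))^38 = (0 2 9 11)(5 8 6 7)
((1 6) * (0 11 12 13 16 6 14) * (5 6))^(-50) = (0 16 14 13 1 12 6 11 5)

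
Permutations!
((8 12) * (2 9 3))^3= (8 12)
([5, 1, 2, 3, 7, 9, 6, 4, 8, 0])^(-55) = [9, 1, 2, 3, 7, 0, 6, 4, 8, 5]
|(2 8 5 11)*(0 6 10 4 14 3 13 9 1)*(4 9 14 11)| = |(0 6 10 9 1)(2 8 5 4 11)(3 13 14)| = 15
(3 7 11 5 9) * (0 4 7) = (0 4 7 11 5 9 3) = [4, 1, 2, 0, 7, 9, 6, 11, 8, 3, 10, 5]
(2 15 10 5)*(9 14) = [0, 1, 15, 3, 4, 2, 6, 7, 8, 14, 5, 11, 12, 13, 9, 10] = (2 15 10 5)(9 14)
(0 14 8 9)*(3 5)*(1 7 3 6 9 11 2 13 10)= (0 14 8 11 2 13 10 1 7 3 5 6 9)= [14, 7, 13, 5, 4, 6, 9, 3, 11, 0, 1, 2, 12, 10, 8]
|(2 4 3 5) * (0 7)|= 4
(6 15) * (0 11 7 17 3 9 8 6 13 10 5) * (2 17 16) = (0 11 7 16 2 17 3 9 8 6 15 13 10 5) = [11, 1, 17, 9, 4, 0, 15, 16, 6, 8, 5, 7, 12, 10, 14, 13, 2, 3]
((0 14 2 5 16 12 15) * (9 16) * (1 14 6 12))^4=(1 9 2)(5 14 16)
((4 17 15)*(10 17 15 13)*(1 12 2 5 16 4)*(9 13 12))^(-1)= (1 15 4 16 5 2 12 17 10 13 9)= ((1 9 13 10 17 12 2 5 16 4 15))^(-1)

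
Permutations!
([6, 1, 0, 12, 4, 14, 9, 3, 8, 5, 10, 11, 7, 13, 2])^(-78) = (14)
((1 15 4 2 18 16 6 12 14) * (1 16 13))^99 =(1 2)(4 13)(6 16 14 12)(15 18)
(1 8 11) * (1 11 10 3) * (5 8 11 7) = (1 11 7 5 8 10 3) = [0, 11, 2, 1, 4, 8, 6, 5, 10, 9, 3, 7]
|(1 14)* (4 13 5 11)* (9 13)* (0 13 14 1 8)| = 8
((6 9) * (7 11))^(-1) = (6 9)(7 11)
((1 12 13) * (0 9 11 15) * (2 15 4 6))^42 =(15)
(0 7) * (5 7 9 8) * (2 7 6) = [9, 1, 7, 3, 4, 6, 2, 0, 5, 8] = (0 9 8 5 6 2 7)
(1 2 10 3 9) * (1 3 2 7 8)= (1 7 8)(2 10)(3 9)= [0, 7, 10, 9, 4, 5, 6, 8, 1, 3, 2]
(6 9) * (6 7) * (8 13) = (6 9 7)(8 13) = [0, 1, 2, 3, 4, 5, 9, 6, 13, 7, 10, 11, 12, 8]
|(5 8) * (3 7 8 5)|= 3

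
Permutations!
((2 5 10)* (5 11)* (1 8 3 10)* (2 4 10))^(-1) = (1 5 11 2 3 8)(4 10)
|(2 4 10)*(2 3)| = 4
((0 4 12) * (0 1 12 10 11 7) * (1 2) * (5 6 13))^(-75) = (13)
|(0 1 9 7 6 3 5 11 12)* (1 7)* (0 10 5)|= 4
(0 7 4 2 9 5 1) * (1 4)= [7, 0, 9, 3, 2, 4, 6, 1, 8, 5]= (0 7 1)(2 9 5 4)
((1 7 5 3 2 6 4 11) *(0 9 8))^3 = ((0 9 8)(1 7 5 3 2 6 4 11))^3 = (1 3 4 7 2 11 5 6)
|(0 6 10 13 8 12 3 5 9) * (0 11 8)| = |(0 6 10 13)(3 5 9 11 8 12)| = 12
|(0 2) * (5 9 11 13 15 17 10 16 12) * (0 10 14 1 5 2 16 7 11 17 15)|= |(0 16 12 2 10 7 11 13)(1 5 9 17 14)|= 40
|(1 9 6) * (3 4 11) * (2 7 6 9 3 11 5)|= |(11)(1 3 4 5 2 7 6)|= 7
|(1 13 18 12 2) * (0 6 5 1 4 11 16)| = 11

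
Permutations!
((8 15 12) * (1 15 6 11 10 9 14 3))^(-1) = ((1 15 12 8 6 11 10 9 14 3))^(-1) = (1 3 14 9 10 11 6 8 12 15)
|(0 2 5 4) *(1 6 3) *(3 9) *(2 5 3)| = 15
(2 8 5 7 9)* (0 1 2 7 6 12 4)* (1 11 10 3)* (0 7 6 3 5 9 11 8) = (0 8 9 6 12 4 7 11 10 5 3 1 2) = [8, 2, 0, 1, 7, 3, 12, 11, 9, 6, 5, 10, 4]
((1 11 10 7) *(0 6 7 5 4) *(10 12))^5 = (0 12 6 10 7 5 1 4 11)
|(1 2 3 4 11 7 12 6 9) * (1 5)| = |(1 2 3 4 11 7 12 6 9 5)| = 10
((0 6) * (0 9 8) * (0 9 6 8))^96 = ((0 8 9))^96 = (9)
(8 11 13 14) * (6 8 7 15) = [0, 1, 2, 3, 4, 5, 8, 15, 11, 9, 10, 13, 12, 14, 7, 6] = (6 8 11 13 14 7 15)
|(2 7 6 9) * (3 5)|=|(2 7 6 9)(3 5)|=4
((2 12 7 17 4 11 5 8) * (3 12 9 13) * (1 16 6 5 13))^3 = ((1 16 6 5 8 2 9)(3 12 7 17 4 11 13))^3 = (1 5 9 6 2 16 8)(3 17 13 7 11 12 4)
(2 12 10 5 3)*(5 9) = (2 12 10 9 5 3) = [0, 1, 12, 2, 4, 3, 6, 7, 8, 5, 9, 11, 10]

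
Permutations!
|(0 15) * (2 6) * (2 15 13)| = 5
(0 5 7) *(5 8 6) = (0 8 6 5 7) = [8, 1, 2, 3, 4, 7, 5, 0, 6]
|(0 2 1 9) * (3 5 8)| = |(0 2 1 9)(3 5 8)| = 12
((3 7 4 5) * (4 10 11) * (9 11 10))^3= (3 11)(4 7)(5 9)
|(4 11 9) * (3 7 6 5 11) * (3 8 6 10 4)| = |(3 7 10 4 8 6 5 11 9)| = 9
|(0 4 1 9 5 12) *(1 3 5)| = |(0 4 3 5 12)(1 9)| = 10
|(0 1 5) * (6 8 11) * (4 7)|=6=|(0 1 5)(4 7)(6 8 11)|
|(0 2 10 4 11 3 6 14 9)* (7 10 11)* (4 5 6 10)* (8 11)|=|(0 2 8 11 3 10 5 6 14 9)(4 7)|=10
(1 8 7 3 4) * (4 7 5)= (1 8 5 4)(3 7)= [0, 8, 2, 7, 1, 4, 6, 3, 5]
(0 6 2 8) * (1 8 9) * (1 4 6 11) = (0 11 1 8)(2 9 4 6) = [11, 8, 9, 3, 6, 5, 2, 7, 0, 4, 10, 1]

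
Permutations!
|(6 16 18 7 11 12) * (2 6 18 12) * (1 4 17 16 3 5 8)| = 13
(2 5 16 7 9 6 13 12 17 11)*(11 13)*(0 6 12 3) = (0 6 11 2 5 16 7 9 12 17 13 3) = [6, 1, 5, 0, 4, 16, 11, 9, 8, 12, 10, 2, 17, 3, 14, 15, 7, 13]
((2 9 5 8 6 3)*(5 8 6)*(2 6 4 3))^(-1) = (2 6 3 4 5 8 9)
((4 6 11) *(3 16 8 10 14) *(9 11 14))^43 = ((3 16 8 10 9 11 4 6 14))^43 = (3 6 11 10 16 14 4 9 8)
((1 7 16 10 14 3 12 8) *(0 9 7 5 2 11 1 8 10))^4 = (16)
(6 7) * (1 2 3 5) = (1 2 3 5)(6 7) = [0, 2, 3, 5, 4, 1, 7, 6]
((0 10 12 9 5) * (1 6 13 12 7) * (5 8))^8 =(0 8 12 6 7)(1 10 5 9 13)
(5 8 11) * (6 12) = (5 8 11)(6 12) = [0, 1, 2, 3, 4, 8, 12, 7, 11, 9, 10, 5, 6]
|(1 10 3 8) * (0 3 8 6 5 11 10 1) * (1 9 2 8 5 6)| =|(0 3 1 9 2 8)(5 11 10)| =6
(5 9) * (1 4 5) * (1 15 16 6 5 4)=[0, 1, 2, 3, 4, 9, 5, 7, 8, 15, 10, 11, 12, 13, 14, 16, 6]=(5 9 15 16 6)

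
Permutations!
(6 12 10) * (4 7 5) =[0, 1, 2, 3, 7, 4, 12, 5, 8, 9, 6, 11, 10] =(4 7 5)(6 12 10)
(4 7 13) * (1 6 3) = (1 6 3)(4 7 13) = [0, 6, 2, 1, 7, 5, 3, 13, 8, 9, 10, 11, 12, 4]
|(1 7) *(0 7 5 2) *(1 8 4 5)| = 6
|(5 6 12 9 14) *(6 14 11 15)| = 10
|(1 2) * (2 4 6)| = 4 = |(1 4 6 2)|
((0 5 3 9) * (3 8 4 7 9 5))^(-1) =(0 9 7 4 8 5 3)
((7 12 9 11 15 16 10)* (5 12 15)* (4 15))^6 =((4 15 16 10 7)(5 12 9 11))^6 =(4 15 16 10 7)(5 9)(11 12)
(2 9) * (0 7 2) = (0 7 2 9) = [7, 1, 9, 3, 4, 5, 6, 2, 8, 0]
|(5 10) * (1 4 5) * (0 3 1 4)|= 3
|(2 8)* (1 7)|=2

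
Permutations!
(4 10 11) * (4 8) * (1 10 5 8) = [0, 10, 2, 3, 5, 8, 6, 7, 4, 9, 11, 1] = (1 10 11)(4 5 8)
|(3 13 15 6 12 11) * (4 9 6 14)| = |(3 13 15 14 4 9 6 12 11)| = 9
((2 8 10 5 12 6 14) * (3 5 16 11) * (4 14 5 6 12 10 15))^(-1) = ((2 8 15 4 14)(3 6 5 10 16 11))^(-1) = (2 14 4 15 8)(3 11 16 10 5 6)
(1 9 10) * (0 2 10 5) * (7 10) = [2, 9, 7, 3, 4, 0, 6, 10, 8, 5, 1] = (0 2 7 10 1 9 5)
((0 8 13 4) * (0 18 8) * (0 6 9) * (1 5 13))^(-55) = ((0 6 9)(1 5 13 4 18 8))^(-55) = (0 9 6)(1 8 18 4 13 5)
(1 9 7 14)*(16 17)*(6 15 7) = (1 9 6 15 7 14)(16 17) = [0, 9, 2, 3, 4, 5, 15, 14, 8, 6, 10, 11, 12, 13, 1, 7, 17, 16]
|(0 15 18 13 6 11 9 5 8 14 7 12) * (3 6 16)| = |(0 15 18 13 16 3 6 11 9 5 8 14 7 12)| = 14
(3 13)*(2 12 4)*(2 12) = [0, 1, 2, 13, 12, 5, 6, 7, 8, 9, 10, 11, 4, 3] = (3 13)(4 12)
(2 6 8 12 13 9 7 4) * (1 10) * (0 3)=(0 3)(1 10)(2 6 8 12 13 9 7 4)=[3, 10, 6, 0, 2, 5, 8, 4, 12, 7, 1, 11, 13, 9]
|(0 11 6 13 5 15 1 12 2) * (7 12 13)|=|(0 11 6 7 12 2)(1 13 5 15)|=12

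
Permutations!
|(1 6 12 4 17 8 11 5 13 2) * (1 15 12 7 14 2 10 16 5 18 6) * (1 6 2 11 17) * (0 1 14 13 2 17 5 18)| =17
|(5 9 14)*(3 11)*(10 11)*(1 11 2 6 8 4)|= 24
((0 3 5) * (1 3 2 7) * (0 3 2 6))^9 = ((0 6)(1 2 7)(3 5))^9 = (7)(0 6)(3 5)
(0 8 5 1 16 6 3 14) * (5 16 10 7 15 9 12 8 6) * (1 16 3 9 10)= (0 6 9 12 8 3 14)(5 16)(7 15 10)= [6, 1, 2, 14, 4, 16, 9, 15, 3, 12, 7, 11, 8, 13, 0, 10, 5]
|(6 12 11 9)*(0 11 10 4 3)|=|(0 11 9 6 12 10 4 3)|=8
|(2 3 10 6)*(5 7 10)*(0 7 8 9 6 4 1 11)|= 6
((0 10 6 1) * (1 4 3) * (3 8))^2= (0 6 8 1 10 4 3)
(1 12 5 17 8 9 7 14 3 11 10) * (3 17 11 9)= [0, 12, 2, 9, 4, 11, 6, 14, 3, 7, 1, 10, 5, 13, 17, 15, 16, 8]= (1 12 5 11 10)(3 9 7 14 17 8)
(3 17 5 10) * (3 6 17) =(5 10 6 17) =[0, 1, 2, 3, 4, 10, 17, 7, 8, 9, 6, 11, 12, 13, 14, 15, 16, 5]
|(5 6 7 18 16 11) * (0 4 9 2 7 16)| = 12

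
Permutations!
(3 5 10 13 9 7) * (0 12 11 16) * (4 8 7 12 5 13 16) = (0 5 10 16)(3 13 9 12 11 4 8 7) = [5, 1, 2, 13, 8, 10, 6, 3, 7, 12, 16, 4, 11, 9, 14, 15, 0]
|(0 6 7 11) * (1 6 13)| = 6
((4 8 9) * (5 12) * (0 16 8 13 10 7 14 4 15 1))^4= (0 15 8)(1 9 16)(4 14 7 10 13)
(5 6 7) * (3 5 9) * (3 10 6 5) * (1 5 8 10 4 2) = (1 5 8 10 6 7 9 4 2) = [0, 5, 1, 3, 2, 8, 7, 9, 10, 4, 6]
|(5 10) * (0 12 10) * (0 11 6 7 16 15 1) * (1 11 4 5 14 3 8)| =70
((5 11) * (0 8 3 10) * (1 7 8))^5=(0 10 3 8 7 1)(5 11)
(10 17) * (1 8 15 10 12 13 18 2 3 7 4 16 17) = (1 8 15 10)(2 3 7 4 16 17 12 13 18) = [0, 8, 3, 7, 16, 5, 6, 4, 15, 9, 1, 11, 13, 18, 14, 10, 17, 12, 2]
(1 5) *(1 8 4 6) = (1 5 8 4 6) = [0, 5, 2, 3, 6, 8, 1, 7, 4]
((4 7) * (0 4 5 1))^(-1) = ((0 4 7 5 1))^(-1) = (0 1 5 7 4)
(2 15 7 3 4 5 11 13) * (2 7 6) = (2 15 6)(3 4 5 11 13 7) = [0, 1, 15, 4, 5, 11, 2, 3, 8, 9, 10, 13, 12, 7, 14, 6]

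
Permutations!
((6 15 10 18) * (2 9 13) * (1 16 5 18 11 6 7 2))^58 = ((1 16 5 18 7 2 9 13)(6 15 10 11))^58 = (1 5 7 9)(2 13 16 18)(6 10)(11 15)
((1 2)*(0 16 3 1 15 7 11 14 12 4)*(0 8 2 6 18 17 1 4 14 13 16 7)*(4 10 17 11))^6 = ((0 7 4 8 2 15)(1 6 18 11 13 16 3 10 17)(12 14))^6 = (1 3 11)(6 10 13)(16 18 17)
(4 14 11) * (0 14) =(0 14 11 4) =[14, 1, 2, 3, 0, 5, 6, 7, 8, 9, 10, 4, 12, 13, 11]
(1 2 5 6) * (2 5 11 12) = (1 5 6)(2 11 12) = [0, 5, 11, 3, 4, 6, 1, 7, 8, 9, 10, 12, 2]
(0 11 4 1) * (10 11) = [10, 0, 2, 3, 1, 5, 6, 7, 8, 9, 11, 4] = (0 10 11 4 1)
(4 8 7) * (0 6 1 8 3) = [6, 8, 2, 0, 3, 5, 1, 4, 7] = (0 6 1 8 7 4 3)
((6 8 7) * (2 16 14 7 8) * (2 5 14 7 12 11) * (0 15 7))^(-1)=(0 16 2 11 12 14 5 6 7 15)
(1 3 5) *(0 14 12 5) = (0 14 12 5 1 3) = [14, 3, 2, 0, 4, 1, 6, 7, 8, 9, 10, 11, 5, 13, 12]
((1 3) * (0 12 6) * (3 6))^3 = (0 1 12 6 3)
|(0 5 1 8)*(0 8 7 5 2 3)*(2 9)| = |(0 9 2 3)(1 7 5)| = 12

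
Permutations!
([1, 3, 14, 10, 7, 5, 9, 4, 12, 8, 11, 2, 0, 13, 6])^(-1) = (0 12 8 9 6 14 2 11 10 3 1)(4 7)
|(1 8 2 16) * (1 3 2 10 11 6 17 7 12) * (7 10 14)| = |(1 8 14 7 12)(2 16 3)(6 17 10 11)| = 60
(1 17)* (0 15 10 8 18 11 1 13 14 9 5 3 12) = [15, 17, 2, 12, 4, 3, 6, 7, 18, 5, 8, 1, 0, 14, 9, 10, 16, 13, 11] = (0 15 10 8 18 11 1 17 13 14 9 5 3 12)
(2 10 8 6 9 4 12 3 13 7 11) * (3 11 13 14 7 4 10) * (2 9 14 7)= [0, 1, 3, 7, 12, 5, 14, 13, 6, 10, 8, 9, 11, 4, 2]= (2 3 7 13 4 12 11 9 10 8 6 14)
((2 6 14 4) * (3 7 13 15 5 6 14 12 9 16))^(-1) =((2 14 4)(3 7 13 15 5 6 12 9 16))^(-1) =(2 4 14)(3 16 9 12 6 5 15 13 7)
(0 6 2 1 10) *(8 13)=[6, 10, 1, 3, 4, 5, 2, 7, 13, 9, 0, 11, 12, 8]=(0 6 2 1 10)(8 13)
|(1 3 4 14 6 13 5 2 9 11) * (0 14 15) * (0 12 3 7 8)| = |(0 14 6 13 5 2 9 11 1 7 8)(3 4 15 12)| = 44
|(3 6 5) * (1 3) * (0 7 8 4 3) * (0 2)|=9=|(0 7 8 4 3 6 5 1 2)|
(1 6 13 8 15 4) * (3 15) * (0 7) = (0 7)(1 6 13 8 3 15 4) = [7, 6, 2, 15, 1, 5, 13, 0, 3, 9, 10, 11, 12, 8, 14, 4]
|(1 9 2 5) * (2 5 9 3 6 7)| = 7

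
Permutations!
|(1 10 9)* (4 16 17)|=|(1 10 9)(4 16 17)|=3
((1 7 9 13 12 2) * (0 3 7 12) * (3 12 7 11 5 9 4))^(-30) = (0 1 3 9 12 7 11 13 2 4 5)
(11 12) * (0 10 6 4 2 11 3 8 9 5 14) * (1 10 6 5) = (0 6 4 2 11 12 3 8 9 1 10 5 14) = [6, 10, 11, 8, 2, 14, 4, 7, 9, 1, 5, 12, 3, 13, 0]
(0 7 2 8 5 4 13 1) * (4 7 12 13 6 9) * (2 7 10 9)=(0 12 13 1)(2 8 5 10 9 4 6)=[12, 0, 8, 3, 6, 10, 2, 7, 5, 4, 9, 11, 13, 1]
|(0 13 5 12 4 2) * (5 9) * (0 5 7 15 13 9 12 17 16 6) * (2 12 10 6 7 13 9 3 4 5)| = 13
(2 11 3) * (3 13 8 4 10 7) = (2 11 13 8 4 10 7 3) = [0, 1, 11, 2, 10, 5, 6, 3, 4, 9, 7, 13, 12, 8]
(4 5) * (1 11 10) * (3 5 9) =(1 11 10)(3 5 4 9) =[0, 11, 2, 5, 9, 4, 6, 7, 8, 3, 1, 10]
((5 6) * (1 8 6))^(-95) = (1 8 6 5) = ((1 8 6 5))^(-95)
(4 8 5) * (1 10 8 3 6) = (1 10 8 5 4 3 6) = [0, 10, 2, 6, 3, 4, 1, 7, 5, 9, 8]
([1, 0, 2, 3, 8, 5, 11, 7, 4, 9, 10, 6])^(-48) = (11)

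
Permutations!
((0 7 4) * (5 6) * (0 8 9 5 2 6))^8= (0 4 9)(5 7 8)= ((0 7 4 8 9 5)(2 6))^8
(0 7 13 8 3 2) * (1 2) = (0 7 13 8 3 1 2) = [7, 2, 0, 1, 4, 5, 6, 13, 3, 9, 10, 11, 12, 8]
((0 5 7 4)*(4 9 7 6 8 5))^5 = ((0 4)(5 6 8)(7 9))^5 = (0 4)(5 8 6)(7 9)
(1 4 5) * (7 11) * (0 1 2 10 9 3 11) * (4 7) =(0 1 7)(2 10 9 3 11 4 5) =[1, 7, 10, 11, 5, 2, 6, 0, 8, 3, 9, 4]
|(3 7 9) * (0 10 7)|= |(0 10 7 9 3)|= 5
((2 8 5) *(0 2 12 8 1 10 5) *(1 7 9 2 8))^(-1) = (0 8)(1 12 5 10)(2 9 7) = ((0 8)(1 10 5 12)(2 7 9))^(-1)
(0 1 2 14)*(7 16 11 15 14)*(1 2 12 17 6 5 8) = (0 2 7 16 11 15 14)(1 12 17 6 5 8) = [2, 12, 7, 3, 4, 8, 5, 16, 1, 9, 10, 15, 17, 13, 0, 14, 11, 6]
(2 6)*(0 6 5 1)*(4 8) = (0 6 2 5 1)(4 8) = [6, 0, 5, 3, 8, 1, 2, 7, 4]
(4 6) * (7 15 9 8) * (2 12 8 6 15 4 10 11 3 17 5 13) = (2 12 8 7 4 15 9 6 10 11 3 17 5 13) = [0, 1, 12, 17, 15, 13, 10, 4, 7, 6, 11, 3, 8, 2, 14, 9, 16, 5]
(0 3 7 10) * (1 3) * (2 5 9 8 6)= (0 1 3 7 10)(2 5 9 8 6)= [1, 3, 5, 7, 4, 9, 2, 10, 6, 8, 0]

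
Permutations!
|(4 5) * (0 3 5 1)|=5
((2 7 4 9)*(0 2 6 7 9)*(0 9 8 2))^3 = (2 8)(4 7 6 9)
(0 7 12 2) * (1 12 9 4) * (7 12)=[12, 7, 0, 3, 1, 5, 6, 9, 8, 4, 10, 11, 2]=(0 12 2)(1 7 9 4)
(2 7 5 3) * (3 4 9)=(2 7 5 4 9 3)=[0, 1, 7, 2, 9, 4, 6, 5, 8, 3]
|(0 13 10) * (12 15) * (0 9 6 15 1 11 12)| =6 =|(0 13 10 9 6 15)(1 11 12)|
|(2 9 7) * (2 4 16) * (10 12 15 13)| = |(2 9 7 4 16)(10 12 15 13)| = 20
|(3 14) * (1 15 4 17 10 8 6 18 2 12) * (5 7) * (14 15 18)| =|(1 18 2 12)(3 15 4 17 10 8 6 14)(5 7)| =8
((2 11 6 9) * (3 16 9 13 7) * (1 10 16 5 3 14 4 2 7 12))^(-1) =(1 12 13 6 11 2 4 14 7 9 16 10)(3 5)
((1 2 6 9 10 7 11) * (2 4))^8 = (11)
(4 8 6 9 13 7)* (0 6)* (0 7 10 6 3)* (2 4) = (0 3)(2 4 8 7)(6 9 13 10) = [3, 1, 4, 0, 8, 5, 9, 2, 7, 13, 6, 11, 12, 10]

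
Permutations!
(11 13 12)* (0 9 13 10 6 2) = (0 9 13 12 11 10 6 2) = [9, 1, 0, 3, 4, 5, 2, 7, 8, 13, 6, 10, 11, 12]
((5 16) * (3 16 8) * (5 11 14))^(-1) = ((3 16 11 14 5 8))^(-1) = (3 8 5 14 11 16)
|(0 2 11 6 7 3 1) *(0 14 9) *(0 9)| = |(0 2 11 6 7 3 1 14)| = 8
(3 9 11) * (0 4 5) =(0 4 5)(3 9 11) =[4, 1, 2, 9, 5, 0, 6, 7, 8, 11, 10, 3]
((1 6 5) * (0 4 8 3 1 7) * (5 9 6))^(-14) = ((0 4 8 3 1 5 7)(6 9))^(-14) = (9)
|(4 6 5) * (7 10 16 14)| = 12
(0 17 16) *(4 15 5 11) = (0 17 16)(4 15 5 11) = [17, 1, 2, 3, 15, 11, 6, 7, 8, 9, 10, 4, 12, 13, 14, 5, 0, 16]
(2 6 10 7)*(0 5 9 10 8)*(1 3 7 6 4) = [5, 3, 4, 7, 1, 9, 8, 2, 0, 10, 6] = (0 5 9 10 6 8)(1 3 7 2 4)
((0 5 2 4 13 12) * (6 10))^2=(0 2 13)(4 12 5)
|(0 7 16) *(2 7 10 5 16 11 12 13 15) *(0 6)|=|(0 10 5 16 6)(2 7 11 12 13 15)|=30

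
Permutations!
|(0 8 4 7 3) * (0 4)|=|(0 8)(3 4 7)|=6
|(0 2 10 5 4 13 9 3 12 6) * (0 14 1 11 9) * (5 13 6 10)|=13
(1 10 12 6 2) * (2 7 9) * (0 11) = (0 11)(1 10 12 6 7 9 2) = [11, 10, 1, 3, 4, 5, 7, 9, 8, 2, 12, 0, 6]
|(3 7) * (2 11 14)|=6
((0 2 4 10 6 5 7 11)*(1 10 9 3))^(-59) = ((0 2 4 9 3 1 10 6 5 7 11))^(-59) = (0 6 9 11 10 4 7 1 2 5 3)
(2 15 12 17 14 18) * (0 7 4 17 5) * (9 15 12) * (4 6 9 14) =(0 7 6 9 15 14 18 2 12 5)(4 17) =[7, 1, 12, 3, 17, 0, 9, 6, 8, 15, 10, 11, 5, 13, 18, 14, 16, 4, 2]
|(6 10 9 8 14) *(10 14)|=6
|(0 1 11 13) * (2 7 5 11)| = 7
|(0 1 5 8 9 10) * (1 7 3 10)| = 4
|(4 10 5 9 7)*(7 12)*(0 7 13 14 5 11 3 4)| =20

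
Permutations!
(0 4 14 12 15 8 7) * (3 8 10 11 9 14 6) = (0 4 6 3 8 7)(9 14 12 15 10 11) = [4, 1, 2, 8, 6, 5, 3, 0, 7, 14, 11, 9, 15, 13, 12, 10]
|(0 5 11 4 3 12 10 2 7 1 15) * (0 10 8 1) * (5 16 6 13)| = 15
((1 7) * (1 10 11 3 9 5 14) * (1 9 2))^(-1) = ((1 7 10 11 3 2)(5 14 9))^(-1) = (1 2 3 11 10 7)(5 9 14)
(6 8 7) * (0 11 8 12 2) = [11, 1, 0, 3, 4, 5, 12, 6, 7, 9, 10, 8, 2] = (0 11 8 7 6 12 2)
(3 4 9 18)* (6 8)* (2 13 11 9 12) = (2 13 11 9 18 3 4 12)(6 8) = [0, 1, 13, 4, 12, 5, 8, 7, 6, 18, 10, 9, 2, 11, 14, 15, 16, 17, 3]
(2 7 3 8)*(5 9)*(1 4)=(1 4)(2 7 3 8)(5 9)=[0, 4, 7, 8, 1, 9, 6, 3, 2, 5]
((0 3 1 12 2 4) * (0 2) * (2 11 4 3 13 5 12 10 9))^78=(0 5)(1 2 10 3 9)(12 13)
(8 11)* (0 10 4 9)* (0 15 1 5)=[10, 5, 2, 3, 9, 0, 6, 7, 11, 15, 4, 8, 12, 13, 14, 1]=(0 10 4 9 15 1 5)(8 11)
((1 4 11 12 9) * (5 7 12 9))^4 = (5 7 12)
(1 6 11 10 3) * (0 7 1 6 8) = (0 7 1 8)(3 6 11 10) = [7, 8, 2, 6, 4, 5, 11, 1, 0, 9, 3, 10]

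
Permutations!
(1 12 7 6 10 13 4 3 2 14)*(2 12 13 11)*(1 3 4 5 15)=(1 13 5 15)(2 14 3 12 7 6 10 11)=[0, 13, 14, 12, 4, 15, 10, 6, 8, 9, 11, 2, 7, 5, 3, 1]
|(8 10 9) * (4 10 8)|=|(4 10 9)|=3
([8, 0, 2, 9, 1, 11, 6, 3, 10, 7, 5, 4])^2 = (0 10 11 1 8 5 4)(3 7 9)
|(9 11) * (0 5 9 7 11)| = 6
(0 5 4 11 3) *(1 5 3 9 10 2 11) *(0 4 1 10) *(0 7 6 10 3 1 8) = (0 1 5 8)(2 11 9 7 6 10)(3 4) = [1, 5, 11, 4, 3, 8, 10, 6, 0, 7, 2, 9]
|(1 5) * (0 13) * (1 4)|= 6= |(0 13)(1 5 4)|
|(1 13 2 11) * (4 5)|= 4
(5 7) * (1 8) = (1 8)(5 7) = [0, 8, 2, 3, 4, 7, 6, 5, 1]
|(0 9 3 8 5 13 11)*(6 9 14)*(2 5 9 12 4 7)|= |(0 14 6 12 4 7 2 5 13 11)(3 8 9)|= 30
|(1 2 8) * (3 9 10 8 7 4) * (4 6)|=9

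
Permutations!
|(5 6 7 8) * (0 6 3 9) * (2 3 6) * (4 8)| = |(0 2 3 9)(4 8 5 6 7)| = 20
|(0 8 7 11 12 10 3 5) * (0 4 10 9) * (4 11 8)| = |(0 4 10 3 5 11 12 9)(7 8)| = 8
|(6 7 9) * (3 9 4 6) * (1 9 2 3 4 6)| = |(1 9 4)(2 3)(6 7)| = 6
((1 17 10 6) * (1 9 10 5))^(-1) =((1 17 5)(6 9 10))^(-1) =(1 5 17)(6 10 9)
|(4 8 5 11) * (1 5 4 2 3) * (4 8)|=|(1 5 11 2 3)|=5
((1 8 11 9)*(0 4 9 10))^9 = ((0 4 9 1 8 11 10))^9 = (0 9 8 10 4 1 11)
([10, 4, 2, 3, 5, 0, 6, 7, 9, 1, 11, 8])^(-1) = [5, 9, 2, 3, 1, 4, 6, 7, 11, 8, 0, 10]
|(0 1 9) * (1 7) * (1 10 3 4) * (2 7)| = 8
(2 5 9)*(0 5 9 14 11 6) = (0 5 14 11 6)(2 9) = [5, 1, 9, 3, 4, 14, 0, 7, 8, 2, 10, 6, 12, 13, 11]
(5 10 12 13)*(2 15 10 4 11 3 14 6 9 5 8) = (2 15 10 12 13 8)(3 14 6 9 5 4 11) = [0, 1, 15, 14, 11, 4, 9, 7, 2, 5, 12, 3, 13, 8, 6, 10]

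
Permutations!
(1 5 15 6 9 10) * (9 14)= [0, 5, 2, 3, 4, 15, 14, 7, 8, 10, 1, 11, 12, 13, 9, 6]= (1 5 15 6 14 9 10)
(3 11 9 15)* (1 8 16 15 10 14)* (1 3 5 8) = (3 11 9 10 14)(5 8 16 15) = [0, 1, 2, 11, 4, 8, 6, 7, 16, 10, 14, 9, 12, 13, 3, 5, 15]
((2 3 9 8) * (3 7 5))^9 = (2 3)(5 8)(7 9)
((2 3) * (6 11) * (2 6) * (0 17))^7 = (0 17)(2 11 6 3)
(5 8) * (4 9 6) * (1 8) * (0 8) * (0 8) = [0, 8, 2, 3, 9, 1, 4, 7, 5, 6] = (1 8 5)(4 9 6)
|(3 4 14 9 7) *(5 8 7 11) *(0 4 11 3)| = |(0 4 14 9 3 11 5 8 7)| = 9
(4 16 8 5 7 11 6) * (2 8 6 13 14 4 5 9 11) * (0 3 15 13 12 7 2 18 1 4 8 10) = (0 3 15 13 14 8 9 11 12 7 18 1 4 16 6 5 2 10) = [3, 4, 10, 15, 16, 2, 5, 18, 9, 11, 0, 12, 7, 14, 8, 13, 6, 17, 1]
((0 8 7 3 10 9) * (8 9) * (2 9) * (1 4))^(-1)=(0 9 2)(1 4)(3 7 8 10)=((0 2 9)(1 4)(3 10 8 7))^(-1)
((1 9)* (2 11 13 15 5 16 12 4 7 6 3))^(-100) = ((1 9)(2 11 13 15 5 16 12 4 7 6 3))^(-100) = (2 3 6 7 4 12 16 5 15 13 11)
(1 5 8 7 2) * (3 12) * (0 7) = (0 7 2 1 5 8)(3 12) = [7, 5, 1, 12, 4, 8, 6, 2, 0, 9, 10, 11, 3]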